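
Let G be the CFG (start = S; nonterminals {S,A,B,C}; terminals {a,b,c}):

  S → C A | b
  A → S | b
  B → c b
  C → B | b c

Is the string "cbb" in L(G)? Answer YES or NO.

Convert to CNF:
  S -> C A | b
  A -> C A | b
  B -> T0 T1
  C -> T0 T1 | T1 T0
  T0 -> c
  T1 -> b

CYK table (by increasing span):
  T[0,0] 'c' = {T0}  orig:{}
  T[1,1] 'b' = {A,S,T1}  orig:{A,S}
  T[2,2] 'b' = {A,S,T1}  orig:{A,S}
  T[0,1] 'cb' = {B,C}
  T[1,2] 'bb' = ∅
  T[0,2] 'cbb' = {A,S}

S ∈ T[0,2] ⇒ YES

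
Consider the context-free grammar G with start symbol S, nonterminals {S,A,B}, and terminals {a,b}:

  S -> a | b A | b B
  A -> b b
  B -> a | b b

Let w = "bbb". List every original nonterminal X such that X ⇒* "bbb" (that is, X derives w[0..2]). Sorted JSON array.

CNF form of G:
  S -> T0 A | T0 B | a
  A -> T0 T0
  B -> T0 T0 | a
  T0 -> b

CYK table (by increasing span), restricted to cells inside w[0..2]:
  cell(0,0) b: {T0}  orig:{}
  cell(1,1) b: {T0}  orig:{}
  cell(2,2) b: {T0}  orig:{}
  cell(0,1) bb: {A,B}
  cell(1,2) bb: {A,B}
  cell(0,2) bbb: {S}

Original NTs in T[0,2] deriving "bbb": ["S"]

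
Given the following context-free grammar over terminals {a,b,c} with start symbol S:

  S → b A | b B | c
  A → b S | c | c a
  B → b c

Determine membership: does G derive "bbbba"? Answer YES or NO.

CNF form of G:
  S -> T0 A | T0 B | c
  A -> T0 S | T1 T2 | c
  B -> T0 T1
  T0 -> b
  T1 -> c
  T2 -> a

Fill CYK table bottom-up:
  T[0,0] 'b' = {T0}  orig:{}
  T[1,1] 'b' = {T0}  orig:{}
  T[2,2] 'b' = {T0}  orig:{}
  T[3,3] 'b' = {T0}  orig:{}
  T[4,4] 'a' = {T2}  orig:{}
  T[0,1] 'bb' = ∅
  T[1,2] 'bb' = ∅
  T[2,3] 'bb' = ∅
  T[3,4] 'ba' = ∅
  T[0,2] 'bbb' = ∅
  T[1,3] 'bbb' = ∅
  T[2,4] 'bba' = ∅
  T[0,3] 'bbbb' = ∅
  T[1,4] 'bbba' = ∅
  T[0,4] 'bbbba' = ∅

S ∉ T[0,4] ⇒ NO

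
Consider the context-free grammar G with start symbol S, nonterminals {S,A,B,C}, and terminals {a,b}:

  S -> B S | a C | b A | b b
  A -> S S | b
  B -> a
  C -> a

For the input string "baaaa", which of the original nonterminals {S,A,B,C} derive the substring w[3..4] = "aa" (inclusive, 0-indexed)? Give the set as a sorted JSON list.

CNF form of G:
  S -> B S | T0 C | T1 A | T1 T1
  A -> S S | b
  B -> a
  C -> a
  T0 -> a
  T1 -> b

Fill CYK table bottom-up — only the sub-triangle for w[3..4]:
  cell(3,3) a: {B,C,T0}  orig:{B,C}
  cell(4,4) a: {B,C,T0}  orig:{B,C}
  cell(3,4) aa: {S}

Original NTs in T[3,4] deriving "aa": ["S"]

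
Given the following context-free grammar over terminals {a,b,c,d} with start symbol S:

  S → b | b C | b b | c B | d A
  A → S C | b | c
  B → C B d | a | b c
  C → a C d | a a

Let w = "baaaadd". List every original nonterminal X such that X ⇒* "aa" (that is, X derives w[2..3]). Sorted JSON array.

CNF form of G:
  S -> T0 A | T1 C | T1 T1 | T2 B | b
  A -> S C | b | c
  B -> C X4 | T1 T2 | a
  C -> T3 T3 | T3 X5
  T0 -> d
  T1 -> b
  T2 -> c
  T3 -> a
  X4 -> B T0
  X5 -> C T0

CYK fill — only the sub-triangle for w[2..3]:
  cell(2,2) a: {B,T3}  orig:{B}
  cell(3,3) a: {B,T3}  orig:{B}
  cell(2,3) aa: {C}

Original NTs in T[2,3] deriving "aa": ["C"]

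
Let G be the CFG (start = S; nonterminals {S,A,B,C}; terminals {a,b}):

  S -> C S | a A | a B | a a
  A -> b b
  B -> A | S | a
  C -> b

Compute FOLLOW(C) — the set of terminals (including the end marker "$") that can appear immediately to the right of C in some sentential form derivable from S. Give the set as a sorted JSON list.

Compute FIRST by fixpoint:
round 1:
  A via A→b b: +{b}
  B via B→A: +{b}
  B via B→a: +{a}
  C via C→b: +{b}
  S via S→C S: +{b}
  S via S→a A: +{a}
  FIRST(S)={a,b}  FIRST(A)={b}  FIRST(B)={a,b}  FIRST(C)={b}
round 2: (no change)
  FIRST(S)={a,b}  FIRST(A)={b}  FIRST(B)={a,b}  FIRST(C)={b}

FOLLOW sets:
initialize: $ ∈ FOLLOW(S)
[1]
  S→C S: FOLLOW(C) ⊇ FIRST(S) = {a,b}; new: +{a,b}
  S→a A: FOLLOW(A) ⊇ FOLLOW(S) ⊇ {$}; new: +{$}
  S→a B: FOLLOW(B) ⊇ FOLLOW(S) ⊇ {$}; new: +{$}
  FOLLOW(S)={$}  FOLLOW(A)={$}  FOLLOW(B)={$}  FOLLOW(C)={a,b}
[2] (stable)
  FOLLOW(S)={$}  FOLLOW(A)={$}  FOLLOW(B)={$}  FOLLOW(C)={a,b}

FOLLOW(C) = ["a", "b"]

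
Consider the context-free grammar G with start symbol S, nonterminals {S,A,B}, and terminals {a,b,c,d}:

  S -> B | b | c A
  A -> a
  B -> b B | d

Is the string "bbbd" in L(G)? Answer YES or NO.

Convert to CNF:
  S -> T0 B | T1 A | b | d
  A -> a
  B -> T0 B | d
  T0 -> b
  T1 -> c

CYK table (by increasing span):
  T[0,0] 'b' = {S,T0}  orig:{S}
  T[1,1] 'b' = {S,T0}  orig:{S}
  T[2,2] 'b' = {S,T0}  orig:{S}
  T[3,3] 'd' = {B,S}
  T[0,1] 'bb' = ∅
  T[1,2] 'bb' = ∅
  T[2,3] 'bd' = {B,S}
  T[0,2] 'bbb' = ∅
  T[1,3] 'bbd' = {B,S}
  T[0,3] 'bbbd' = {B,S}

S ∈ T[0,3] ⇒ YES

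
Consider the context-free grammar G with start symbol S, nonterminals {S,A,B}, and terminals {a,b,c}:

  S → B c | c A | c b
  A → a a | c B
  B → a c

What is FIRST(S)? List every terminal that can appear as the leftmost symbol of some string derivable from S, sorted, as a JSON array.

Compute FIRST by fixpoint:
round 1:
  A via A→a a: +{a}
  A via A→c B: +{c}
  B via B→a c: +{a}
  S via S→B c: +{a}
  S via S→c A: +{c}
  S: {a,c}  A: {a,c}  B: {a}
round 2: done
  S: {a,c}  A: {a,c}  B: {a}

FIRST(S) = ["a", "c"]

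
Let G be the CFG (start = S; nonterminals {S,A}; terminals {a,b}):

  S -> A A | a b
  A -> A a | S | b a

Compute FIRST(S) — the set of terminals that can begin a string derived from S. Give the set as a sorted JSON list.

FIRST iteration:
iter 1:
  A via A→b a: +{b}
  S via S→A A: +{b}
  S via S→a b: +{a}
  FIRST(S)={a,b}  FIRST(A)={b}
iter 2:
  A via A→S: +{a}
  FIRST(S)={a,b}  FIRST(A)={a,b}
iter 3: — fixpoint
  FIRST(S)={a,b}  FIRST(A)={a,b}

FIRST(S) = ["a", "b"]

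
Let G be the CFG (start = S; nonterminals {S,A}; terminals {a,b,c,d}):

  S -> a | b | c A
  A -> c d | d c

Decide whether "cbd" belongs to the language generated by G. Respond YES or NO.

Convert to CNF:
  S -> T0 A | a | b
  A -> T0 T1 | T1 T0
  T0 -> c
  T1 -> d

CYK fill:
  [0..0]={T0}  "c"  orig:{}
  [1..1]={S}  "b"
  [2..2]={T1}  "d"  orig:{}
  [0..1]=∅  "cb"
  [1..2]=∅  "bd"
  [0..2]=∅  "cbd"

S ∉ T[0,2] ⇒ NO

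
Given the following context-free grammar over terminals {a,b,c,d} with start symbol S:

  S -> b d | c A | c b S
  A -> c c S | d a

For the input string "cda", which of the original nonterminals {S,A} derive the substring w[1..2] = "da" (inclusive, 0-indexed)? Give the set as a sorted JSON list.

CNF form of G:
  S -> T0 A | T0 X5 | T3 T1
  A -> T0 X4 | T1 T2
  T0 -> c
  T1 -> d
  T2 -> a
  T3 -> b
  X4 -> T0 S
  X5 -> T3 S

CYK fill (cells [i..j] with 1 ≤ i ≤ j ≤ 2 only):
  [1..1]={T1}  "d"  orig:{}
  [2..2]={T2}  "a"  orig:{}
  [1..2]={A}  "da"

Original NTs in T[1,2] deriving "da": ["A"]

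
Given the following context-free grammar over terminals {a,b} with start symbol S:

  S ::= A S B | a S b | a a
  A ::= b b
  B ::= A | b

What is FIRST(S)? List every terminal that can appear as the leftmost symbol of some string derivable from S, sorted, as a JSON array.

Compute FIRST by fixpoint:
round 1:
  A via A→b b: +{b}
  B via B→A: +{b}
  S via S→A S B: +{b}
  S via S→a S b: +{a}
  FIRST(S)={a,b}  FIRST(A)={b}  FIRST(B)={b}
round 2: — fixpoint
  FIRST(S)={a,b}  FIRST(A)={b}  FIRST(B)={b}

FIRST(S) = ["a", "b"]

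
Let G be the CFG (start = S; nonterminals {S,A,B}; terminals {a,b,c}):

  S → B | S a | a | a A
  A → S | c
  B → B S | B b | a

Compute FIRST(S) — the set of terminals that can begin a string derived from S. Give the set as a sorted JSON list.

FIRST iteration:
pass 1:
  A via A→c: +{c}
  B via B→a: +{a}
  S via S→B: +{a}
  FIRST[S]={a}  FIRST[A]={c}  FIRST[B]={a}
pass 2:
  A via A→S: +{a}
  FIRST[S]={a}  FIRST[A]={a,c}  FIRST[B]={a}
pass 3: (no change)
  FIRST[S]={a}  FIRST[A]={a,c}  FIRST[B]={a}

FIRST(S) = ["a"]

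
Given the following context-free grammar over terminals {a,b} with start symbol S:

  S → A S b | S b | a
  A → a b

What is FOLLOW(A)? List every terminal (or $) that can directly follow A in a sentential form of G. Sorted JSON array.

FIRST iteration:
round 1:
  A via A→a b: +{a}
  S via S→A S b: +{a}
  FIRST[S]={a}  FIRST[A]={a}
round 2: (no change)
  FIRST[S]={a}  FIRST[A]={a}

FOLLOW sets:
seed FOLLOW(S) with $
pass 1:
  S→A S b: FOLLOW(A) ⊇ FIRST(S) = {a}; new: +{a}
  S→A S b: FOLLOW(S) ⊇ FIRST(b) = {b}; new: +{b}
  S: {$,b}  A: {a}
pass 2: — fixpoint
  S: {$,b}  A: {a}

FOLLOW(A) = ["a"]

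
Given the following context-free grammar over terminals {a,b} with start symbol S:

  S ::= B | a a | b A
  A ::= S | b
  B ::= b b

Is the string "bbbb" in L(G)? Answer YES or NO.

CNF form of G:
  S -> T0 T0 | T1 A | T1 T1
  A -> T0 T0 | T1 A | T1 T1 | b
  B -> T1 T1
  T0 -> a
  T1 -> b

CYK fill:
  [0..0]={A,T1}  "b"  orig:{A}
  [1..1]={A,T1}  "b"  orig:{A}
  [2..2]={A,T1}  "b"  orig:{A}
  [3..3]={A,T1}  "b"  orig:{A}
  [0..1]={A,B,S}  "bb"
  [1..2]={A,B,S}  "bb"
  [2..3]={A,B,S}  "bb"
  [0..2]={A,S}  "bbb"
  [1..3]={A,S}  "bbb"
  [0..3]={A,S}  "bbbb"

S ∈ T[0,3] ⇒ YES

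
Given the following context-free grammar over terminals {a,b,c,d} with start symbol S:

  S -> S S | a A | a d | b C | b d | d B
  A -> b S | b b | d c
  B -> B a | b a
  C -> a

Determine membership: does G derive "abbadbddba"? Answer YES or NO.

CNF form of G:
  S -> S S | T0 C | T0 T1 | T1 B | T3 A | T3 T1
  A -> T0 S | T0 T0 | T1 T2
  B -> B T3 | T0 T3
  C -> a
  T0 -> b
  T1 -> d
  T2 -> c
  T3 -> a

CYK table (by increasing span):
  [0..0]={C,T3}  "a"  orig:{C}
  [1..1]={T0}  "b"  orig:{}
  [2..2]={T0}  "b"  orig:{}
  [3..3]={C,T3}  "a"  orig:{C}
  [4..4]={T1}  "d"  orig:{}
  [5..5]={T0}  "b"  orig:{}
  [6..6]={T1}  "d"  orig:{}
  [7..7]={T1}  "d"  orig:{}
  [8..8]={T0}  "b"  orig:{}
  [9..9]={C,T3}  "a"  orig:{C}
  [0..1]=∅  "ab"
  [1..2]={A}  "bb"
  [2..3]={B,S}  "ba"
  [3..4]={S}  "ad"
  [4..5]=∅  "db"
  [5..6]={S}  "bd"
  [6..7]=∅  "dd"
  [7..8]=∅  "db"
  [8..9]={B,S}  "ba"
  [0..2]={S}  "abb"
  [1..3]={A}  "bba"
  [2..4]={A}  "bad"
  [3..5]=∅  "adb"
  [4..6]=∅  "dbd"
  [5..7]=∅  "bdd"
  [6..8]=∅  "ddb"
  [7..9]={S}  "dba"
  [0..3]={S}  "abba"
  [1..4]=∅  "bbad"
  [2..5]=∅  "badb"
  [3..6]={S}  "adbd"
  [4..7]=∅  "dbdd"
  [5..8]=∅  "bddb"
  [6..9]=∅  "ddba"
  [0..4]={S}  "abbad"
  [1..5]=∅  "bbadb"
  [2..6]={A}  "badbd"
  [3..7]=∅  "adbdd"
  [4..8]=∅  "dbddb"
  [5..9]={S}  "bddba"
  [0..5]=∅  "abbadb"
  [1..6]=∅  "bbadbd"
  [2..7]=∅  "badbdd"
  [3..8]=∅  "adbddb"
  [4..9]=∅  "dbddba"
  [0..6]={S}  "abbadbd"
  [1..7]=∅  "bbadbdd"
  [2..8]=∅  "badbddb"
  [3..9]={S}  "adbddba"
  [0..7]=∅  "abbadbdd"
  [1..8]=∅  "bbadbddb"
  [2..9]={A}  "badbddba"
  [0..8]=∅  "abbadbddb"
  [1..9]=∅  "bbadbddba"
  [0..9]={S}  "abbadbddba"

S ∈ T[0,9] ⇒ YES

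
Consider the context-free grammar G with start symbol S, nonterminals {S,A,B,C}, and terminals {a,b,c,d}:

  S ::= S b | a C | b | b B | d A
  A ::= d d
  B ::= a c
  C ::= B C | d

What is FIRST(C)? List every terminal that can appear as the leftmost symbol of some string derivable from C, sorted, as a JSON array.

Compute FIRST by fixpoint:
pass 1:
  A via A→d d: +{d}
  B via B→a c: +{a}
  C via C→B C: +{a}
  C via C→d: +{d}
  S via S→a C: +{a}
  S via S→b: +{b}
  S via S→d A: +{d}
  FIRST[S]={a,b,d}  FIRST[A]={d}  FIRST[B]={a}  FIRST[C]={a,d}
pass 2: (stable)
  FIRST[S]={a,b,d}  FIRST[A]={d}  FIRST[B]={a}  FIRST[C]={a,d}

FIRST(C) = ["a", "d"]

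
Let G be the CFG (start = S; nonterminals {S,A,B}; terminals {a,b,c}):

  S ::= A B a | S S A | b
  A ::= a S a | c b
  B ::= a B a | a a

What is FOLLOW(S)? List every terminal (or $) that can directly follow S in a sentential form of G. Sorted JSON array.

Compute FIRST by fixpoint:
[1]
  A via A→a S a: +{a}
  A via A→c b: +{c}
  B via B→a B a: +{a}
  S via S→A B a: +{a,c}
  S via S→b: +{b}
  FIRST[S]={a,b,c}  FIRST[A]={a,c}  FIRST[B]={a}
[2] done
  FIRST[S]={a,b,c}  FIRST[A]={a,c}  FIRST[B]={a}

FOLLOW sets:
initialize: $ ∈ FOLLOW(S)
[1]
  A→a S a: FOLLOW(S) ⊇ FIRST(a) = {a}; new: +{a}
  B→a B a: FOLLOW(B) ⊇ FIRST(a) = {a}; new: +{a}
  S→A B a: FOLLOW(A) ⊇ FIRST(B) = {a}; new: +{a}
  S→S S A: FOLLOW(S) ⊇ FIRST(S) = {a,b,c}; new: +{b,c}
  S→S S A: FOLLOW(A) ⊇ FOLLOW(S) ⊇ {$,a,b,c}; new: +{$,b,c}
  S: {$,a,b,c}  A: {$,a,b,c}  B: {a}
[2] (stable)
  S: {$,a,b,c}  A: {$,a,b,c}  B: {a}

FOLLOW(S) = ["$", "a", "b", "c"]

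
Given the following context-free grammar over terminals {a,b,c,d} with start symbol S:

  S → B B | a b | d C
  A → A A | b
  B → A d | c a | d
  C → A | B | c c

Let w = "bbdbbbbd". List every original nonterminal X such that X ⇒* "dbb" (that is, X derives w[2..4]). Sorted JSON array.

Convert to CNF:
  S -> B B | T0 C | T2 T3
  A -> A A | b
  B -> A T0 | T1 T2 | d
  C -> A A | A T0 | T1 T1 | T1 T2 | b | d
  T0 -> d
  T1 -> c
  T2 -> a
  T3 -> b

CYK table (by increasing span) (cells [i..j] with 2 ≤ i ≤ j ≤ 4 only):
  T[2,2] 'd' = {B,C,T0}  orig:{B,C}
  T[3,3] 'b' = {A,C,T3}  orig:{A,C}
  T[4,4] 'b' = {A,C,T3}  orig:{A,C}
  T[2,3] 'db' = {S}
  T[3,4] 'bb' = {A,C}
  T[2,4] 'dbb' = {S}

Original NTs in T[2,4] deriving "dbb": ["S"]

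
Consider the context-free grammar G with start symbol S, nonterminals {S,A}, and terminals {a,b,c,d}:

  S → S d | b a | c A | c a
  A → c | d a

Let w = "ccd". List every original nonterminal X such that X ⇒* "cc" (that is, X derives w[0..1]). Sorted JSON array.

Convert to CNF:
  S -> S T0 | T2 T1 | T3 A | T3 T1
  A -> T0 T1 | c
  T0 -> d
  T1 -> a
  T2 -> b
  T3 -> c

CYK table (by increasing span) (cells [i..j] with 0 ≤ i ≤ j ≤ 1 only):
  [0..0]={A,T3}  "c"  orig:{A}
  [1..1]={A,T3}  "c"  orig:{A}
  [0..1]={S}  "cc"

Original NTs in T[0,1] deriving "cc": ["S"]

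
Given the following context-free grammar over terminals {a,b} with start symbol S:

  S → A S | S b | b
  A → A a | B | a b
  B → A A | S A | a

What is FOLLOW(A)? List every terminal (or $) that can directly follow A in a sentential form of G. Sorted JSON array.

FIRST sets, iterate to fixpoint:
iter 1:
  A via A→a b: +{a}
  B via B→A A: +{a}
  S via S→A S: +{a}
  S via S→b: +{b}
  S: {a,b}  A: {a}  B: {a}
iter 2:
  B via B→S A: +{b}
  S: {a,b}  A: {a}  B: {a,b}
iter 3:
  A via A→B: +{b}
  S: {a,b}  A: {a,b}  B: {a,b}
iter 4: done
  S: {a,b}  A: {a,b}  B: {a,b}

FOLLOW iteration:
FOLLOW(S) := {$}
[1]
  A→A a: FOLLOW(A) ⊇ FIRST(a) = {a}; new: +{a}
  A→B: FOLLOW(B) ⊇ FOLLOW(A) ⊇ {a}; new: +{a}
  B→A A: FOLLOW(A) ⊇ FIRST(A) = {a,b}; new: +{b}
  B→S A: FOLLOW(S) ⊇ FIRST(A) = {a,b}; new: +{a,b}
  FOLLOW[S]={$,a,b}  FOLLOW[A]={a,b}  FOLLOW[B]={a}
[2]
  A→B: FOLLOW(B) ⊇ FOLLOW(A) ⊇ {a,b}; new: +{b}
  FOLLOW[S]={$,a,b}  FOLLOW[A]={a,b}  FOLLOW[B]={a,b}
[3] — fixpoint
  FOLLOW[S]={$,a,b}  FOLLOW[A]={a,b}  FOLLOW[B]={a,b}

FOLLOW(A) = ["a", "b"]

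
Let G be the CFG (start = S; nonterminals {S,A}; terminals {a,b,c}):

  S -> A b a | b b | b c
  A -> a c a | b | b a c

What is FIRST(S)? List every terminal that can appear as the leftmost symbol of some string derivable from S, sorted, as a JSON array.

Compute FIRST by fixpoint:
pass 1:
  A via A→a c a: +{a}
  A via A→b: +{b}
  S via S→A b a: +{a,b}
  FIRST(S)={a,b}  FIRST(A)={a,b}
pass 2: (no change)
  FIRST(S)={a,b}  FIRST(A)={a,b}

FIRST(S) = ["a", "b"]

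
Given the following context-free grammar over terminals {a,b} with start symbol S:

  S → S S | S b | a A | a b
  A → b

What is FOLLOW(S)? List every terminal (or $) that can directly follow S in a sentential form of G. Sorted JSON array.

Compute FIRST by fixpoint:
iter 1:
  A via A→b: +{b}
  S via S→a A: +{a}
  FIRST(S)={a}  FIRST(A)={b}
iter 2: (no change)
  FIRST(S)={a}  FIRST(A)={b}

Compute FOLLOW by fixpoint:
initialize: $ ∈ FOLLOW(S)
iter 1:
  S→S S: FOLLOW(S) ⊇ FIRST(S) = {a}; new: +{a}
  S→S b: FOLLOW(S) ⊇ FIRST(b) = {b}; new: +{b}
  S→a A: FOLLOW(A) ⊇ FOLLOW(S) ⊇ {$,a,b}; new: +{$,a,b}
  FOLLOW[S]={$,a,b}  FOLLOW[A]={$,a,b}
iter 2: (stable)
  FOLLOW[S]={$,a,b}  FOLLOW[A]={$,a,b}

FOLLOW(S) = ["$", "a", "b"]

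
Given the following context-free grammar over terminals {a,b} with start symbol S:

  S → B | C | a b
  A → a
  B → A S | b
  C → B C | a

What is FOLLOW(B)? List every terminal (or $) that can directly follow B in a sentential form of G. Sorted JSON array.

FIRST sets, iterate to fixpoint:
iter 1:
  A via A→a: +{a}
  B via B→A S: +{a}
  B via B→b: +{b}
  C via C→B C: +{a,b}
  S via S→B: +{a,b}
  FIRST[S]={a,b}  FIRST[A]={a}  FIRST[B]={a,b}  FIRST[C]={a,b}
iter 2: (no change)
  FIRST[S]={a,b}  FIRST[A]={a}  FIRST[B]={a,b}  FIRST[C]={a,b}

Compute FOLLOW by fixpoint:
seed FOLLOW(S) with $
iter 1:
  B→A S: FOLLOW(A) ⊇ FIRST(S) = {a,b}; new: +{a,b}
  C→B C: FOLLOW(B) ⊇ FIRST(C) = {a,b}; new: +{a,b}
  S→B: FOLLOW(B) ⊇ FOLLOW(S) ⊇ {$}; new: +{$}
  S→C: FOLLOW(C) ⊇ FOLLOW(S) ⊇ {$}; new: +{$}
  FOLLOW[S]={$}  FOLLOW[A]={a,b}  FOLLOW[B]={$,a,b}  FOLLOW[C]={$}
iter 2:
  B→A S: FOLLOW(S) ⊇ FOLLOW(B) ⊇ {$,a,b}; new: +{a,b}
  S→C: FOLLOW(C) ⊇ FOLLOW(S) ⊇ {$,a,b}; new: +{a,b}
  FOLLOW[S]={$,a,b}  FOLLOW[A]={a,b}  FOLLOW[B]={$,a,b}  FOLLOW[C]={$,a,b}
iter 3: (no change)
  FOLLOW[S]={$,a,b}  FOLLOW[A]={a,b}  FOLLOW[B]={$,a,b}  FOLLOW[C]={$,a,b}

FOLLOW(B) = ["$", "a", "b"]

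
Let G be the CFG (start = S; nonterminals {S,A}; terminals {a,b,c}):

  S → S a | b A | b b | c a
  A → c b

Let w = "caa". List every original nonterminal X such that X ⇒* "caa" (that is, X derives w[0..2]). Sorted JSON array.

Convert to CNF:
  S -> S T2 | T0 T2 | T1 A | T1 T1
  A -> T0 T1
  T0 -> c
  T1 -> b
  T2 -> a

CYK table (by increasing span) — only the sub-triangle for w[0..2]:
  T[0,0] 'c' = {T0}  orig:{}
  T[1,1] 'a' = {T2}  orig:{}
  T[2,2] 'a' = {T2}  orig:{}
  T[0,1] 'ca' = {S}
  T[1,2] 'aa' = ∅
  T[0,2] 'caa' = {S}

Original NTs in T[0,2] deriving "caa": ["S"]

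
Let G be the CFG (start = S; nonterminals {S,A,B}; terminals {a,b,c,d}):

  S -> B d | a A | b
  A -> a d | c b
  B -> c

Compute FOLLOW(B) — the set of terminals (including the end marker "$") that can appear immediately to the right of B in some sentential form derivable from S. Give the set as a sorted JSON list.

Compute FIRST by fixpoint:
iter 1:
  A via A→a d: +{a}
  A via A→c b: +{c}
  B via B→c: +{c}
  S via S→B d: +{c}
  S via S→a A: +{a}
  S via S→b: +{b}
  S: {a,b,c}  A: {a,c}  B: {c}
iter 2: done
  S: {a,b,c}  A: {a,c}  B: {c}

Compute FOLLOW by fixpoint:
seed FOLLOW(S) with $
iter 1:
  S→B d: FOLLOW(B) ⊇ FIRST(d) = {d}; new: +{d}
  S→a A: FOLLOW(A) ⊇ FOLLOW(S) ⊇ {$}; new: +{$}
  FOLLOW[S]={$}  FOLLOW[A]={$}  FOLLOW[B]={d}
iter 2: (no change)
  FOLLOW[S]={$}  FOLLOW[A]={$}  FOLLOW[B]={d}

FOLLOW(B) = ["d"]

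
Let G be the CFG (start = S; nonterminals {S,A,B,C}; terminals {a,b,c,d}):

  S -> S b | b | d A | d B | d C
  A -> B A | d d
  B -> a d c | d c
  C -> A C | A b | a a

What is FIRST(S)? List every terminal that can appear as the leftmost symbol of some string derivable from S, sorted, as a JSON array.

FIRST sets, iterate to fixpoint:
iter 1:
  A via A→d d: +{d}
  B via B→a d c: +{a}
  B via B→d c: +{d}
  C via C→A C: +{d}
  C via C→a a: +{a}
  S via S→b: +{b}
  S via S→d A: +{d}
  S: {b,d}  A: {d}  B: {a,d}  C: {a,d}
iter 2:
  A via A→B A: +{a}
  S: {b,d}  A: {a,d}  B: {a,d}  C: {a,d}
iter 3: done
  S: {b,d}  A: {a,d}  B: {a,d}  C: {a,d}

FIRST(S) = ["b", "d"]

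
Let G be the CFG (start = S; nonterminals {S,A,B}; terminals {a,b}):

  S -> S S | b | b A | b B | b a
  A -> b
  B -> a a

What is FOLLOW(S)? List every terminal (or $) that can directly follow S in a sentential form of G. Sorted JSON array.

Compute FIRST by fixpoint:
[1]
  A via A→b: +{b}
  B via B→a a: +{a}
  S via S→b: +{b}
  FIRST(S)={b}  FIRST(A)={b}  FIRST(B)={a}
[2] done
  FIRST(S)={b}  FIRST(A)={b}  FIRST(B)={a}

FOLLOW iteration:
seed FOLLOW(S) with $
round 1:
  S→S S: FOLLOW(S) ⊇ FIRST(S) = {b}; new: +{b}
  S→b A: FOLLOW(A) ⊇ FOLLOW(S) ⊇ {$,b}; new: +{$,b}
  S→b B: FOLLOW(B) ⊇ FOLLOW(S) ⊇ {$,b}; new: +{$,b}
  S: {$,b}  A: {$,b}  B: {$,b}
round 2: (stable)
  S: {$,b}  A: {$,b}  B: {$,b}

FOLLOW(S) = ["$", "b"]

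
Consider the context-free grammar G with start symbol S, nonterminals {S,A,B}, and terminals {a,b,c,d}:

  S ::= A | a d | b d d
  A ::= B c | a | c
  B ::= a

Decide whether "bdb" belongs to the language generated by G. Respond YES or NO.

Convert to CNF:
  S -> B T0 | T1 T2 | T3 X4 | a | c
  A -> B T0 | a | c
  B -> a
  T0 -> c
  T1 -> a
  T2 -> d
  T3 -> b
  X4 -> T2 T2

CYK fill:
  cell(0,0) b: {T3}  orig:{}
  cell(1,1) d: {T2}  orig:{}
  cell(2,2) b: {T3}  orig:{}
  cell(0,1) bd: ∅
  cell(1,2) db: ∅
  cell(0,2) bdb: ∅

S ∉ T[0,2] ⇒ NO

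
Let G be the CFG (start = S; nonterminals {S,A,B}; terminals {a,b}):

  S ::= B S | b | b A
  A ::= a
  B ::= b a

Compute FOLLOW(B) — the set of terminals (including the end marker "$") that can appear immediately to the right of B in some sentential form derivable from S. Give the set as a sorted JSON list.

FIRST sets, iterate to fixpoint:
[1]
  A via A→a: +{a}
  B via B→b a: +{b}
  S via S→B S: +{b}
  S: {b}  A: {a}  B: {b}
[2] done
  S: {b}  A: {a}  B: {b}

FOLLOW iteration:
FOLLOW(S) := {$}
[1]
  S→B S: FOLLOW(B) ⊇ FIRST(S) = {b}; new: +{b}
  S→b A: FOLLOW(A) ⊇ FOLLOW(S) ⊇ {$}; new: +{$}
  FOLLOW(S)={$}  FOLLOW(A)={$}  FOLLOW(B)={b}
[2] (no change)
  FOLLOW(S)={$}  FOLLOW(A)={$}  FOLLOW(B)={b}

FOLLOW(B) = ["b"]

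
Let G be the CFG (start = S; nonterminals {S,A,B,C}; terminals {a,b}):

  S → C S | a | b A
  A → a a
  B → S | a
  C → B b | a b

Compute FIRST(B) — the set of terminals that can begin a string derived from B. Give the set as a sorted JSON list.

FIRST iteration:
[1]
  A via A→a a: +{a}
  B via B→a: +{a}
  C via C→B b: +{a}
  S via S→C S: +{a}
  S via S→b A: +{b}
  FIRST(S)={a,b}  FIRST(A)={a}  FIRST(B)={a}  FIRST(C)={a}
[2]
  B via B→S: +{b}
  C via C→B b: +{b}
  FIRST(S)={a,b}  FIRST(A)={a}  FIRST(B)={a,b}  FIRST(C)={a,b}
[3] — fixpoint
  FIRST(S)={a,b}  FIRST(A)={a}  FIRST(B)={a,b}  FIRST(C)={a,b}

FIRST(B) = ["a", "b"]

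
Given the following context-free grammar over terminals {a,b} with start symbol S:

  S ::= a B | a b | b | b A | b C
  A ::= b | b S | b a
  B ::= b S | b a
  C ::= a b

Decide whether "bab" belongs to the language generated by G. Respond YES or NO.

Convert to CNF:
  S -> T0 A | T0 C | T1 B | T1 T0 | b
  A -> T0 S | T0 T1 | b
  B -> T0 S | T0 T1
  C -> T1 T0
  T0 -> b
  T1 -> a

CYK fill:
  T[0,0] 'b' = {A,S,T0}  orig:{A,S}
  T[1,1] 'a' = {T1}  orig:{}
  T[2,2] 'b' = {A,S,T0}  orig:{A,S}
  T[0,1] 'ba' = {A,B}
  T[1,2] 'ab' = {C,S}
  T[0,2] 'bab' = {A,B,S}

S ∈ T[0,2] ⇒ YES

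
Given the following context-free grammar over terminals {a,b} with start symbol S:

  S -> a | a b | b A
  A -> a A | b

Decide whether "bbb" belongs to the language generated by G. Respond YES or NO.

Convert to CNF:
  S -> T0 T1 | T1 A | a
  A -> T0 A | b
  T0 -> a
  T1 -> b

CYK table (by increasing span):
  cell(0,0) b: {A,T1}  orig:{A}
  cell(1,1) b: {A,T1}  orig:{A}
  cell(2,2) b: {A,T1}  orig:{A}
  cell(0,1) bb: {S}
  cell(1,2) bb: {S}
  cell(0,2) bbb: ∅

S ∉ T[0,2] ⇒ NO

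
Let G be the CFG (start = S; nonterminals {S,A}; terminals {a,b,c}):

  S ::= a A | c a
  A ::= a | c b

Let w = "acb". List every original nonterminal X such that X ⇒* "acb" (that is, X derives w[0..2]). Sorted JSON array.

CNF form of G:
  S -> T0 T2 | T2 A
  A -> T0 T1 | a
  T0 -> c
  T1 -> b
  T2 -> a

CYK table (by increasing span), restricted to cells inside w[0..2]:
  T[0,0] 'a' = {A,T2}  orig:{A}
  T[1,1] 'c' = {T0}  orig:{}
  T[2,2] 'b' = {T1}  orig:{}
  T[0,1] 'ac' = ∅
  T[1,2] 'cb' = {A}
  T[0,2] 'acb' = {S}

Original NTs in T[0,2] deriving "acb": ["S"]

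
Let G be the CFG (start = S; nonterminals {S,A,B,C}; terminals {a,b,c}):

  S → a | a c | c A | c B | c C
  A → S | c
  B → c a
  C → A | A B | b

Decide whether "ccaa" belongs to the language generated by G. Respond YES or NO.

CNF form of G:
  S -> T0 T1 | T1 A | T1 B | T1 C | a
  A -> T0 T1 | T1 A | T1 B | T1 C | a | c
  B -> T1 T0
  C -> A B | T0 T1 | T1 A | T1 B | T1 C | a | b | c
  T0 -> a
  T1 -> c

CYK fill:
  T[0,0] 'c' = {A,C,T1}  orig:{A,C}
  T[1,1] 'c' = {A,C,T1}  orig:{A,C}
  T[2,2] 'a' = {A,C,S,T0}  orig:{A,C,S}
  T[3,3] 'a' = {A,C,S,T0}  orig:{A,C,S}
  T[0,1] 'cc' = {A,C,S}
  T[1,2] 'ca' = {A,B,C,S}
  T[2,3] 'aa' = ∅
  T[0,2] 'cca' = {A,C,S}
  T[1,3] 'caa' = ∅
  T[0,3] 'ccaa' = ∅

S ∉ T[0,3] ⇒ NO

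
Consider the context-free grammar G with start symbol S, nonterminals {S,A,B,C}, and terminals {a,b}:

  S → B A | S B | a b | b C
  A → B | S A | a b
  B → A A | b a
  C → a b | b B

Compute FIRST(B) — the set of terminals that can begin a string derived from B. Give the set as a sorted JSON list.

FIRST sets, iterate to fixpoint:
iter 1:
  A via A→a b: +{a}
  B via B→A A: +{a}
  B via B→b a: +{b}
  C via C→a b: +{a}
  C via C→b B: +{b}
  S via S→B A: +{a,b}
  FIRST[S]={a,b}  FIRST[A]={a}  FIRST[B]={a,b}  FIRST[C]={a,b}
iter 2:
  A via A→B: +{b}
  FIRST[S]={a,b}  FIRST[A]={a,b}  FIRST[B]={a,b}  FIRST[C]={a,b}
iter 3: (stable)
  FIRST[S]={a,b}  FIRST[A]={a,b}  FIRST[B]={a,b}  FIRST[C]={a,b}

FIRST(B) = ["a", "b"]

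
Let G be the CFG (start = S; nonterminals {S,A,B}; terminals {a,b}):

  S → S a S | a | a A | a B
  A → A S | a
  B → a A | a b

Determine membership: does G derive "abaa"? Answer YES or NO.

Convert to CNF:
  S -> S X2 | T0 A | T0 B | a
  A -> A S | a
  B -> T0 A | T0 T1
  T0 -> a
  T1 -> b
  X2 -> T0 S

Fill CYK table bottom-up:
  cell(0,0) a: {A,S,T0}  orig:{A,S}
  cell(1,1) b: {T1}  orig:{}
  cell(2,2) a: {A,S,T0}  orig:{A,S}
  cell(3,3) a: {A,S,T0}  orig:{A,S}
  cell(0,1) ab: {B}
  cell(1,2) ba: ∅
  cell(2,3) aa: {A,B,S,X2}  orig:{A,B,S}
  cell(0,2) aba: ∅
  cell(1,3) baa: ∅
  cell(0,3) abaa: ∅

S ∉ T[0,3] ⇒ NO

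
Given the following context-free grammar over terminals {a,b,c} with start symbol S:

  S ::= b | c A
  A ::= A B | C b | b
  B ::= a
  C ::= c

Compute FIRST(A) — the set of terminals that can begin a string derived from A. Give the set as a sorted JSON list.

FIRST sets, iterate to fixpoint:
iter 1:
  A via A→b: +{b}
  B via B→a: +{a}
  C via C→c: +{c}
  S via S→b: +{b}
  S via S→c A: +{c}
  FIRST[S]={b,c}  FIRST[A]={b}  FIRST[B]={a}  FIRST[C]={c}
iter 2:
  A via A→C b: +{c}
  FIRST[S]={b,c}  FIRST[A]={b,c}  FIRST[B]={a}  FIRST[C]={c}
iter 3: (no change)
  FIRST[S]={b,c}  FIRST[A]={b,c}  FIRST[B]={a}  FIRST[C]={c}

FIRST(A) = ["b", "c"]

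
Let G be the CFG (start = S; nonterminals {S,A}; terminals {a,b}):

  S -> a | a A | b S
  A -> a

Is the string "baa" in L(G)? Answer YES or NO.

Convert to CNF:
  S -> T0 A | T1 S | a
  A -> a
  T0 -> a
  T1 -> b

Fill CYK table bottom-up:
  [0..0]={T1}  "b"  orig:{}
  [1..1]={A,S,T0}  "a"  orig:{A,S}
  [2..2]={A,S,T0}  "a"  orig:{A,S}
  [0..1]={S}  "ba"
  [1..2]={S}  "aa"
  [0..2]={S}  "baa"

S ∈ T[0,2] ⇒ YES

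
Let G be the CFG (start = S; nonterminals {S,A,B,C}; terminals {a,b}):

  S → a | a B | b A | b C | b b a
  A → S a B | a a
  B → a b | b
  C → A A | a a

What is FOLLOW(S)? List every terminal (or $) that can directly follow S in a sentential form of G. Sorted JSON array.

FIRST sets, iterate to fixpoint:
pass 1:
  A via A→a a: +{a}
  B via B→a b: +{a}
  B via B→b: +{b}
  C via C→A A: +{a}
  S via S→a: +{a}
  S via S→b A: +{b}
  S: {a,b}  A: {a}  B: {a,b}  C: {a}
pass 2:
  A via A→S a B: +{b}
  C via C→A A: +{b}
  S: {a,b}  A: {a,b}  B: {a,b}  C: {a,b}
pass 3: — fixpoint
  S: {a,b}  A: {a,b}  B: {a,b}  C: {a,b}

Compute FOLLOW by fixpoint:
initialize: $ ∈ FOLLOW(S)
round 1:
  A→S a B: FOLLOW(S) ⊇ FIRST(a) = {a}; new: +{a}
  C→A A: FOLLOW(A) ⊇ FIRST(A) = {a,b}; new: +{a,b}
  S→a B: FOLLOW(B) ⊇ FOLLOW(S) ⊇ {$,a}; new: +{$,a}
  S→b A: FOLLOW(A) ⊇ FOLLOW(S) ⊇ {$,a}; new: +{$}
  S→b C: FOLLOW(C) ⊇ FOLLOW(S) ⊇ {$,a}; new: +{$,a}
  FOLLOW(S)={$,a}  FOLLOW(A)={$,a,b}  FOLLOW(B)={$,a}  FOLLOW(C)={$,a}
round 2:
  A→S a B: FOLLOW(B) ⊇ FOLLOW(A) ⊇ {$,a,b}; new: +{b}
  FOLLOW(S)={$,a}  FOLLOW(A)={$,a,b}  FOLLOW(B)={$,a,b}  FOLLOW(C)={$,a}
round 3: — fixpoint
  FOLLOW(S)={$,a}  FOLLOW(A)={$,a,b}  FOLLOW(B)={$,a,b}  FOLLOW(C)={$,a}

FOLLOW(S) = ["$", "a"]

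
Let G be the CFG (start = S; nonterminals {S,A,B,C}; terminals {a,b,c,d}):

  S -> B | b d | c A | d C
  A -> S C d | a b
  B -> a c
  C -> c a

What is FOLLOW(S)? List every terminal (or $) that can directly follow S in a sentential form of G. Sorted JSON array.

FIRST iteration:
pass 1:
  A via A→a b: +{a}
  B via B→a c: +{a}
  C via C→c a: +{c}
  S via S→B: +{a}
  S via S→b d: +{b}
  S via S→c A: +{c}
  S via S→d C: +{d}
  S: {a,b,c,d}  A: {a}  B: {a}  C: {c}
pass 2:
  A via A→S C d: +{b,c,d}
  S: {a,b,c,d}  A: {a,b,c,d}  B: {a}  C: {c}
pass 3: — fixpoint
  S: {a,b,c,d}  A: {a,b,c,d}  B: {a}  C: {c}

Compute FOLLOW by fixpoint:
initialize: $ ∈ FOLLOW(S)
iter 1:
  A→S C d: FOLLOW(S) ⊇ FIRST(C) = {c}; new: +{c}
  A→S C d: FOLLOW(C) ⊇ FIRST(d) = {d}; new: +{d}
  S→B: FOLLOW(B) ⊇ FOLLOW(S) ⊇ {$,c}; new: +{$,c}
  S→c A: FOLLOW(A) ⊇ FOLLOW(S) ⊇ {$,c}; new: +{$,c}
  S→d C: FOLLOW(C) ⊇ FOLLOW(S) ⊇ {$,c}; new: +{$,c}
  FOLLOW[S]={$,c}  FOLLOW[A]={$,c}  FOLLOW[B]={$,c}  FOLLOW[C]={$,c,d}
iter 2: — fixpoint
  FOLLOW[S]={$,c}  FOLLOW[A]={$,c}  FOLLOW[B]={$,c}  FOLLOW[C]={$,c,d}

FOLLOW(S) = ["$", "c"]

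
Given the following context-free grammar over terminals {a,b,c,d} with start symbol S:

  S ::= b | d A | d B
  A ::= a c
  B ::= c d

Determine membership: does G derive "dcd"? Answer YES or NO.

Convert to CNF:
  S -> T2 A | T2 B | b
  A -> T0 T1
  B -> T1 T2
  T0 -> a
  T1 -> c
  T2 -> d

CYK fill:
  cell(0,0) d: {T2}  orig:{}
  cell(1,1) c: {T1}  orig:{}
  cell(2,2) d: {T2}  orig:{}
  cell(0,1) dc: ∅
  cell(1,2) cd: {B}
  cell(0,2) dcd: {S}

S ∈ T[0,2] ⇒ YES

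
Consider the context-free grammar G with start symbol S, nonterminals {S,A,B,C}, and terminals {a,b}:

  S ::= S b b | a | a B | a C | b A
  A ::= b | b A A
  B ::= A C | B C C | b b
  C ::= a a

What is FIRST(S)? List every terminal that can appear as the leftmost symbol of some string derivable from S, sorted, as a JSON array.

Compute FIRST by fixpoint:
iter 1:
  A via A→b: +{b}
  B via B→A C: +{b}
  C via C→a a: +{a}
  S via S→a: +{a}
  S via S→b A: +{b}
  FIRST(S)={a,b}  FIRST(A)={b}  FIRST(B)={b}  FIRST(C)={a}
iter 2: — fixpoint
  FIRST(S)={a,b}  FIRST(A)={b}  FIRST(B)={b}  FIRST(C)={a}

FIRST(S) = ["a", "b"]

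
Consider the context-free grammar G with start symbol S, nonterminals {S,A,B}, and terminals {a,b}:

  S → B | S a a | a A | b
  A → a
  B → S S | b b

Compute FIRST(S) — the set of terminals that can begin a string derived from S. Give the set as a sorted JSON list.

FIRST sets, iterate to fixpoint:
pass 1:
  A via A→a: +{a}
  B via B→b b: +{b}
  S via S→B: +{b}
  S via S→a A: +{a}
  S: {a,b}  A: {a}  B: {b}
pass 2:
  B via B→S S: +{a}
  S: {a,b}  A: {a}  B: {a,b}
pass 3: — fixpoint
  S: {a,b}  A: {a}  B: {a,b}

FIRST(S) = ["a", "b"]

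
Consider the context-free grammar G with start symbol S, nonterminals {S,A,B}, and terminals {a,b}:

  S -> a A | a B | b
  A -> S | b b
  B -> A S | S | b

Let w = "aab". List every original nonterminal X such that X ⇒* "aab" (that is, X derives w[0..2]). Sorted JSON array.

CNF form of G:
  S -> T0 A | T0 B | b
  A -> T0 A | T0 B | T1 T1 | b
  B -> A S | T0 A | T0 B | b
  T0 -> a
  T1 -> b

CYK table (by increasing span) (cells [i..j] with 0 ≤ i ≤ j ≤ 2 only):
  [0..0]={T0}  "a"  orig:{}
  [1..1]={T0}  "a"  orig:{}
  [2..2]={A,B,S,T1}  "b"  orig:{A,B,S}
  [0..1]=∅  "aa"
  [1..2]={A,B,S}  "ab"
  [0..2]={A,B,S}  "aab"

Original NTs in T[0,2] deriving "aab": ["A", "B", "S"]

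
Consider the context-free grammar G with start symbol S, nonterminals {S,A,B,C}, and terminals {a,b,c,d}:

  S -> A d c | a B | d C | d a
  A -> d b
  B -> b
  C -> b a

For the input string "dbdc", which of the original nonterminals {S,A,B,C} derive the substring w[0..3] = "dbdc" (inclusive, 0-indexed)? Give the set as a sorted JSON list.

Convert to CNF:
  S -> A X4 | T0 C | T0 T2 | T2 B
  A -> T0 T1
  B -> b
  C -> T1 T2
  T0 -> d
  T1 -> b
  T2 -> a
  T3 -> c
  X4 -> T0 T3

CYK table (by increasing span), restricted to cells inside w[0..3]:
  cell(0,0) d: {T0}  orig:{}
  cell(1,1) b: {B,T1}  orig:{B}
  cell(2,2) d: {T0}  orig:{}
  cell(3,3) c: {T3}  orig:{}
  cell(0,1) db: {A}
  cell(1,2) bd: ∅
  cell(2,3) dc: {X4}  orig:{}
  cell(0,2) dbd: ∅
  cell(1,3) bdc: ∅
  cell(0,3) dbdc: {S}

Original NTs in T[0,3] deriving "dbdc": ["S"]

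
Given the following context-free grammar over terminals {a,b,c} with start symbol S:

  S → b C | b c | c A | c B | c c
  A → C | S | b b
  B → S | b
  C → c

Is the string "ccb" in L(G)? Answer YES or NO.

CNF form of G:
  S -> T0 C | T0 T1 | T1 A | T1 B | T1 T1
  A -> T0 C | T0 T0 | T0 T1 | T1 A | T1 B | T1 T1 | c
  B -> T0 C | T0 T1 | T1 A | T1 B | T1 T1 | b
  C -> c
  T0 -> b
  T1 -> c

CYK table (by increasing span):
  T[0,0] 'c' = {A,C,T1}  orig:{A,C}
  T[1,1] 'c' = {A,C,T1}  orig:{A,C}
  T[2,2] 'b' = {B,T0}  orig:{B}
  T[0,1] 'cc' = {A,B,S}
  T[1,2] 'cb' = {A,B,S}
  T[0,2] 'ccb' = {A,B,S}

S ∈ T[0,2] ⇒ YES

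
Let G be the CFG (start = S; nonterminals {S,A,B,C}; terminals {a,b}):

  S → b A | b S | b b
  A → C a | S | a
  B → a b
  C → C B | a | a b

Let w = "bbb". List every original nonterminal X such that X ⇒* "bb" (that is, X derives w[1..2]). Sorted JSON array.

Convert to CNF:
  S -> T1 A | T1 S | T1 T1
  A -> C T0 | T1 A | T1 S | T1 T1 | a
  B -> T0 T1
  C -> C B | T0 T1 | a
  T0 -> a
  T1 -> b

CYK table (by increasing span) (cells [i..j] with 1 ≤ i ≤ j ≤ 2 only):
  [1..1]={T1}  "b"  orig:{}
  [2..2]={T1}  "b"  orig:{}
  [1..2]={A,S}  "bb"

Original NTs in T[1,2] deriving "bb": ["A", "S"]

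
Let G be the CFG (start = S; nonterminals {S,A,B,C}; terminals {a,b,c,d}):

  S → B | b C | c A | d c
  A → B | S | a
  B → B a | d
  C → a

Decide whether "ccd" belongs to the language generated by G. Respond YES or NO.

Convert to CNF:
  S -> B T0 | T1 C | T2 A | T3 T2 | d
  A -> B T0 | T1 C | T2 A | T3 T2 | a | d
  B -> B T0 | d
  C -> a
  T0 -> a
  T1 -> b
  T2 -> c
  T3 -> d

CYK table (by increasing span):
  [0..0]={T2}  "c"  orig:{}
  [1..1]={T2}  "c"  orig:{}
  [2..2]={A,B,S,T3}  "d"  orig:{A,B,S}
  [0..1]=∅  "cc"
  [1..2]={A,S}  "cd"
  [0..2]={A,S}  "ccd"

S ∈ T[0,2] ⇒ YES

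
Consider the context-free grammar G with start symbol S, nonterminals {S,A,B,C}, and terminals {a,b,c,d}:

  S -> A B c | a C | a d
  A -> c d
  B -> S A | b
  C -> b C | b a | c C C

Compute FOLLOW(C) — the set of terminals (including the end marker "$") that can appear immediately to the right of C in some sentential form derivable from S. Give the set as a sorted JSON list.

Compute FIRST by fixpoint:
[1]
  A via A→c d: +{c}
  B via B→b: +{b}
  C via C→b C: +{b}
  C via C→c C C: +{c}
  S via S→A B c: +{c}
  S via S→a C: +{a}
  FIRST(S)={a,c}  FIRST(A)={c}  FIRST(B)={b}  FIRST(C)={b,c}
[2]
  B via B→S A: +{a,c}
  FIRST(S)={a,c}  FIRST(A)={c}  FIRST(B)={a,b,c}  FIRST(C)={b,c}
[3] done
  FIRST(S)={a,c}  FIRST(A)={c}  FIRST(B)={a,b,c}  FIRST(C)={b,c}

FOLLOW sets:
FOLLOW(S) := {$}
iter 1:
  B→S A: FOLLOW(S) ⊇ FIRST(A) = {c}; new: +{c}
  C→c C C: FOLLOW(C) ⊇ FIRST(C) = {b,c}; new: +{b,c}
  S→A B c: FOLLOW(A) ⊇ FIRST(B) = {a,b,c}; new: +{a,b,c}
  S→A B c: FOLLOW(B) ⊇ FIRST(c) = {c}; new: +{c}
  S→a C: FOLLOW(C) ⊇ FOLLOW(S) ⊇ {$,c}; new: +{$}
  FOLLOW[S]={$,c}  FOLLOW[A]={a,b,c}  FOLLOW[B]={c}  FOLLOW[C]={$,b,c}
iter 2: (no change)
  FOLLOW[S]={$,c}  FOLLOW[A]={a,b,c}  FOLLOW[B]={c}  FOLLOW[C]={$,b,c}

FOLLOW(C) = ["$", "b", "c"]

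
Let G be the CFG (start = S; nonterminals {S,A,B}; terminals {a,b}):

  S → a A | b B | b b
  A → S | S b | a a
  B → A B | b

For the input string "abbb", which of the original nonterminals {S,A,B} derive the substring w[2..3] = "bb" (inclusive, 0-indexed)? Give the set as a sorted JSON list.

Convert to CNF:
  S -> T0 B | T0 T0 | T1 A
  A -> S T0 | T0 B | T0 T0 | T1 A | T1 T1
  B -> A B | b
  T0 -> b
  T1 -> a

Fill CYK table bottom-up — only the sub-triangle for w[2..3]:
  [2..2]={B,T0}  "b"  orig:{B}
  [3..3]={B,T0}  "b"  orig:{B}
  [2..3]={A,S}  "bb"

Original NTs in T[2,3] deriving "bb": ["A", "S"]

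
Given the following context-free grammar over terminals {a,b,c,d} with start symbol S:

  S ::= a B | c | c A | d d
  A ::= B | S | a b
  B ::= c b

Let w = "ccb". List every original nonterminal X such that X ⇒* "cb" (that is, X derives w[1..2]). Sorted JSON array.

CNF form of G:
  S -> T0 B | T2 A | T3 T3 | c
  A -> T0 B | T0 T1 | T2 A | T2 T1 | T3 T3 | c
  B -> T2 T1
  T0 -> a
  T1 -> b
  T2 -> c
  T3 -> d

CYK fill — only the sub-triangle for w[1..2]:
  cell(1,1) c: {A,S,T2}  orig:{A,S}
  cell(2,2) b: {T1}  orig:{}
  cell(1,2) cb: {A,B}

Original NTs in T[1,2] deriving "cb": ["A", "B"]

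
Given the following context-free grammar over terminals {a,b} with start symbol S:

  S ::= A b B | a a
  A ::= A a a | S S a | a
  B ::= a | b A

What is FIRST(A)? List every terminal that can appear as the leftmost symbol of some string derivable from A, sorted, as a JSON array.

Compute FIRST by fixpoint:
round 1:
  A via A→a: +{a}
  B via B→a: +{a}
  B via B→b A: +{b}
  S via S→A b B: +{a}
  S: {a}  A: {a}  B: {a,b}
round 2: done
  S: {a}  A: {a}  B: {a,b}

FIRST(A) = ["a"]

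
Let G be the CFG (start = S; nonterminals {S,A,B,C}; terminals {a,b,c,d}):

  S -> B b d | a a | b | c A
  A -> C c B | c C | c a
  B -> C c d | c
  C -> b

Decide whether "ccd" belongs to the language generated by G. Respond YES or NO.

Convert to CNF:
  S -> B X6 | T0 A | T1 T1 | b
  A -> C X4 | T0 C | T0 T1
  B -> C X5 | c
  C -> b
  T0 -> c
  T1 -> a
  T2 -> d
  T3 -> b
  X4 -> T0 B
  X5 -> T0 T2
  X6 -> T3 T2

Fill CYK table bottom-up:
  T[0,0] 'c' = {B,T0}  orig:{B}
  T[1,1] 'c' = {B,T0}  orig:{B}
  T[2,2] 'd' = {T2}  orig:{}
  T[0,1] 'cc' = {X4}  orig:{}
  T[1,2] 'cd' = {X5}  orig:{}
  T[0,2] 'ccd' = ∅

S ∉ T[0,2] ⇒ NO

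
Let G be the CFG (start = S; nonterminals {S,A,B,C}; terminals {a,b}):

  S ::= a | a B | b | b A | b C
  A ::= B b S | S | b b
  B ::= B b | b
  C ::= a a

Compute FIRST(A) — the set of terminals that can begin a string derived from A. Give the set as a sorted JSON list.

FIRST sets, iterate to fixpoint:
pass 1:
  A via A→b b: +{b}
  B via B→b: +{b}
  C via C→a a: +{a}
  S via S→a: +{a}
  S via S→b: +{b}
  S: {a,b}  A: {b}  B: {b}  C: {a}
pass 2:
  A via A→S: +{a}
  S: {a,b}  A: {a,b}  B: {b}  C: {a}
pass 3: — fixpoint
  S: {a,b}  A: {a,b}  B: {b}  C: {a}

FIRST(A) = ["a", "b"]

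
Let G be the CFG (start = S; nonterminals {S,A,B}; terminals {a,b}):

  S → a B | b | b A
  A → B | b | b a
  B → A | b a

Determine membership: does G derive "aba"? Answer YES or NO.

Convert to CNF:
  S -> T0 A | T1 B | b
  A -> T0 T1 | b
  B -> T0 T1 | b
  T0 -> b
  T1 -> a

Fill CYK table bottom-up:
  T[0,0] 'a' = {T1}  orig:{}
  T[1,1] 'b' = {A,B,S,T0}  orig:{A,B,S}
  T[2,2] 'a' = {T1}  orig:{}
  T[0,1] 'ab' = {S}
  T[1,2] 'ba' = {A,B}
  T[0,2] 'aba' = {S}

S ∈ T[0,2] ⇒ YES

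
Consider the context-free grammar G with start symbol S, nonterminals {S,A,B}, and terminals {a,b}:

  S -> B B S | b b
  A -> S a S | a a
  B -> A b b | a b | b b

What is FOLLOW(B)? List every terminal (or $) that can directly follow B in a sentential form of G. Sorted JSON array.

FIRST sets, iterate to fixpoint:
[1]
  A via A→a a: +{a}
  B via B→A b b: +{a}
  B via B→b b: +{b}
  S via S→B B S: +{a,b}
  FIRST[S]={a,b}  FIRST[A]={a}  FIRST[B]={a,b}
[2]
  A via A→S a S: +{b}
  FIRST[S]={a,b}  FIRST[A]={a,b}  FIRST[B]={a,b}
[3] done
  FIRST[S]={a,b}  FIRST[A]={a,b}  FIRST[B]={a,b}

FOLLOW sets:
seed FOLLOW(S) with $
pass 1:
  A→S a S: FOLLOW(S) ⊇ FIRST(a) = {a}; new: +{a}
  B→A b b: FOLLOW(A) ⊇ FIRST(b) = {b}; new: +{b}
  S→B B S: FOLLOW(B) ⊇ FIRST(B) = {a,b}; new: +{a,b}
  S: {$,a}  A: {b}  B: {a,b}
pass 2:
  A→S a S: FOLLOW(S) ⊇ FOLLOW(A) ⊇ {b}; new: +{b}
  S: {$,a,b}  A: {b}  B: {a,b}
pass 3: done
  S: {$,a,b}  A: {b}  B: {a,b}

FOLLOW(B) = ["a", "b"]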